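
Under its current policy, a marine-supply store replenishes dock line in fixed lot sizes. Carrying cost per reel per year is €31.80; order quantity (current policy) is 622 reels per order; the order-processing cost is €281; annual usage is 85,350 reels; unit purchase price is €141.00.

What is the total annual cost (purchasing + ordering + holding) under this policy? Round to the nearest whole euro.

Annual ordering cost = (D/Q)·S = (85,350/622) × 281 = €38,558.44
Annual holding cost  = (Q/2)·H = (622/2) × 31.8 = €9,889.80
Purchase cost = D·C = 85,350 × 141 = €12,034,350.00
Total = €38,558.44 + €9,889.80 + €12,034,350.00 = €12,082,798.24

€12,082,798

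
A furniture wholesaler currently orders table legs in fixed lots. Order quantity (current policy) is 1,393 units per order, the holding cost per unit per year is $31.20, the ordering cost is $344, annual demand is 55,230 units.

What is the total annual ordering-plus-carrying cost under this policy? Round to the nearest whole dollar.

Annual ordering cost = (D/Q)·S = (55,230/1,393) × 344 = $13,638.99
Annual holding cost  = (Q/2)·H = (1,393/2) × 31.2 = $21,730.80
Total = $13,638.99 + $21,730.80 = $35,369.79

$35,370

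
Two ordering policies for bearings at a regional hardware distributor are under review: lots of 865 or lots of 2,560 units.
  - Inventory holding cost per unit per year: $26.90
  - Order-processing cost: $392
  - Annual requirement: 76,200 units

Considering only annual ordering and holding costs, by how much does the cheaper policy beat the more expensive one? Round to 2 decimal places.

$66.38

For each Q, cost = (D/Q)·S + (Q/2)·H.
TC(865) = (76,200/865)×392 + (865/2)×26.9 = $46,166.50
TC(2,560) = (76,200/2,560)×392 + (2,560/2)×26.9 = $46,100.12
Cheaper: Q = 2,560.  Difference = $66.38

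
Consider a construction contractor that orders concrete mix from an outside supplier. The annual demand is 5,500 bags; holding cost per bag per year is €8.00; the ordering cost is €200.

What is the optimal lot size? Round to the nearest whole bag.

Optimal lot size Q* = (2 × 5,500 × €200 / €8)^½ ≈ 524.40

524 bags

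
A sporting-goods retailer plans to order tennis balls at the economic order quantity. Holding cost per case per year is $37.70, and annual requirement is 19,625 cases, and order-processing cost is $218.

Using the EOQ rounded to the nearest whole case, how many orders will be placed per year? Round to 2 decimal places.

41.23 orders per year

2DS/H = 2·19,625·218/37.7 = 226,962.86
EOQ = √226,962.86 ≈ 476.41 → Q = 476
Orders per year = D/Q = 19,625 / 476 = 41.229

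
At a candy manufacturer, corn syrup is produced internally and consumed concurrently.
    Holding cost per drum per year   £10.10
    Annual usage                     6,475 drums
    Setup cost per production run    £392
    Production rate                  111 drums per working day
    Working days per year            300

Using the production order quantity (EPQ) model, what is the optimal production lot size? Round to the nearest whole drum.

790 drums

Daily demand d = 6,475/300 = 21.583; p = 111; 1 − d/p = 0.80556
EPQ = √(2DS / (H(1 − d/p)))
    = √(2 × 6,475 × 392 / (10.1 × 0.80556)) ≈ 789.90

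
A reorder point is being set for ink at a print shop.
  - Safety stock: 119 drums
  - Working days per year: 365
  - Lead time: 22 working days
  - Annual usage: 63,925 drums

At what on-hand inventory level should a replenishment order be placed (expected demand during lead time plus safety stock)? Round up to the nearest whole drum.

3,973 drums

Daily demand d = 63,925 / 365 = 175.137 drums/day
Demand during lead time = 175.137 × 22 = 3,853.01
Reorder point = 3,853.01 + 119 = 3,972.01 → round up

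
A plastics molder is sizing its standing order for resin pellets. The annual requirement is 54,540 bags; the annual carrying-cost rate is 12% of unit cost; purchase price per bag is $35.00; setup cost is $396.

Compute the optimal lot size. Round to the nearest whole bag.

Holding cost per bag per year: H = 12% × $35 = $4.2000
Q* = √(2·D·S / H) = √(2·54,540·396 / 4.2) = √10,284,685.7 ≈ 3,206.97

3,207 bags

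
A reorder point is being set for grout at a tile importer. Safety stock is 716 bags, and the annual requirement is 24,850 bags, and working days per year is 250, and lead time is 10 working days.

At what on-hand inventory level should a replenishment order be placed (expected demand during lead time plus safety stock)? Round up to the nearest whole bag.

1,710 bags

Daily demand d = 24,850 / 250 = 99.400 bags/day
Demand during lead time = 99.400 × 10 = 994.00
Reorder point = 994.00 + 716 = 1,710.00 → round up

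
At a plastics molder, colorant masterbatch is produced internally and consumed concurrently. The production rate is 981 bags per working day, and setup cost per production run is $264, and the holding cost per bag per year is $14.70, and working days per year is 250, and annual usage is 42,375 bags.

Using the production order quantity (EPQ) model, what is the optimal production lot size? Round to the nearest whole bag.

Daily demand d = 42,375/250 = 169.500; p = 981; 1 − d/p = 0.82722
EPQ = √(2DS / (H(1 − d/p)))
    = √(2 × 42,375 × 264 / (14.7 × 0.82722)) ≈ 1,356.45

1,356 bags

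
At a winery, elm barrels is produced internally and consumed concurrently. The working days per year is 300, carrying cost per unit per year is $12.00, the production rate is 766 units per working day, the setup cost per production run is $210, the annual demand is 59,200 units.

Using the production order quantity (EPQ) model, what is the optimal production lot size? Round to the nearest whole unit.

Daily demand d = 59,200/300 = 197.333; p = 766; 1 − d/p = 0.74238
EPQ = √(2DS / (H(1 − d/p)))
    = √(2 × 59,200 × 210 / (12 × 0.74238)) ≈ 1,670.63

1,671 units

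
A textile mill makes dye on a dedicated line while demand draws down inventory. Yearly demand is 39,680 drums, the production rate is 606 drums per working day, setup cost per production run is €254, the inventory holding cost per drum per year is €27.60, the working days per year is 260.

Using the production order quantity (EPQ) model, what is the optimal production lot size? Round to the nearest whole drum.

d = 39,680/260 = 152.6154 drums/day;  effective holding cost H(1 − d/p) = 27.6·(1 − 152.6154/606) = 20.64920
Q* = √(2DS / H_eff) = √(2·39,680·254 / 20.64920) ≈ 988.02

988 drums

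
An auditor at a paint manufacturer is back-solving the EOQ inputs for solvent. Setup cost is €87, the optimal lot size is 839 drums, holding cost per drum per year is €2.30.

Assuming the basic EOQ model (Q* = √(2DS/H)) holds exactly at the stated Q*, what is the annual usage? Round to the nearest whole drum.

9,305 drums per year

From Q* = √(2DS/H) ⇒ Q*² = 2DS/H.
D = Q²H / (2S) = 839² × 2.3 / (2 × 87) = 9,304.70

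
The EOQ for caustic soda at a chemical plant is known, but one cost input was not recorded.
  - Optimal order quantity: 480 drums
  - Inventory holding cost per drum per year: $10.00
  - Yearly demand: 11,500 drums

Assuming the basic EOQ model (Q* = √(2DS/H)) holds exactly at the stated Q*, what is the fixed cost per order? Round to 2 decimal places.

$100.17

Since Q* = (2DS/H)^½, squaring gives Q*²·H = 2DS.
S = Q²H / (2D) = 480² × 10 / (2 × 11,500) = 100.1739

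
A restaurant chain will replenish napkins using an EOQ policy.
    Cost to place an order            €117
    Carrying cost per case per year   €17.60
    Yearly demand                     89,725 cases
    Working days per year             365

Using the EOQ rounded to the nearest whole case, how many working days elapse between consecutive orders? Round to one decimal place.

4.4 days

EOQ = √(2DS/H) = √(2 × 89,725 × 117 / 17.6)
    = √(1,192,934.66) ≈ 1,092.22 → Q = 1,092 cases
Days between orders = 365 / (D/Q) = 365 / 82.166 ≈ 4.442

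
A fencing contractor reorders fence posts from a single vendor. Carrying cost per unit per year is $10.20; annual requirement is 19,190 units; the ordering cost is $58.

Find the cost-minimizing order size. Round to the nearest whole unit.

467 units

2DS/H = 2·19,190·58/10.2 = 218,239.22
EOQ = √218,239.22 ≈ 467.16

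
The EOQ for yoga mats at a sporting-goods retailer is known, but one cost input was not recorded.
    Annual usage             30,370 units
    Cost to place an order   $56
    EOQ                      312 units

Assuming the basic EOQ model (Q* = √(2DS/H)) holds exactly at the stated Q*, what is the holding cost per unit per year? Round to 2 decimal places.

$34.94

EOQ relation: Q² = 2DS/H, so rearrange for the unknown.
H = 2DS / Q² = 2 × 30,370 × 56 / 312² = 34.9425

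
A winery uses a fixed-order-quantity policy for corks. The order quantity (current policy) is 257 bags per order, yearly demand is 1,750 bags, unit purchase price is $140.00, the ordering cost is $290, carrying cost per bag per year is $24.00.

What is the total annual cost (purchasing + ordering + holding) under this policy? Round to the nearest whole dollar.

Orders/yr = 1,750/257 = 6.809; ordering cost = 6.809 × $290 = $1,974.71
Average inventory = 257/2 = 128.5; holding cost = 128.5 × $24 = $3,084.00
Purchase cost = D·C = 1,750 × 140 = $245,000.00
Total = $1,974.71 + $3,084.00 + $245,000.00 = $250,058.71

$250,059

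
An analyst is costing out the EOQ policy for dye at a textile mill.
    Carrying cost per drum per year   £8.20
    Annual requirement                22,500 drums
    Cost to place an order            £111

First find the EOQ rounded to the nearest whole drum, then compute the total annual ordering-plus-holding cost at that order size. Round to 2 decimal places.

Q* = √(2·D·S / H) = √(2·22,500·111 / 8.2) = √609,146.3 ≈ 780.48 → Q = 780 drums
Annual ordering cost = (D/Q)·S = (22,500/780) × 111 = £3,201.92
Annual holding cost  = (Q/2)·H = (780/2) × 8.2 = £3,198.00
Total = £3,201.92 + £3,198.00 = £6,399.92

£6,399.92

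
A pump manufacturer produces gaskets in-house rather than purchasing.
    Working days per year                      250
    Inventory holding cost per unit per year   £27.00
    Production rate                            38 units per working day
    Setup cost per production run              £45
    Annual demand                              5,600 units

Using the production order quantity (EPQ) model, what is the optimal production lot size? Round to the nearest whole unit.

Daily demand d = 5,600/250 = 22.400; p = 38; 1 − d/p = 0.41053
EPQ = √(2DS / (H(1 − d/p)))
    = √(2 × 5,600 × 45 / (27 × 0.41053)) ≈ 213.24

213 units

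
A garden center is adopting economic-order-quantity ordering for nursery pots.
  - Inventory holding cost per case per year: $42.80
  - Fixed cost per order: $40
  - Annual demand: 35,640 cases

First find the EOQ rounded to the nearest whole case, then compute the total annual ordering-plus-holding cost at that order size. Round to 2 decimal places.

EOQ = √(2DS/H) = √(2 × 35,640 × 40 / 42.8)
    = √(66,616.82) ≈ 258.10 → Q = 258 cases
Ordering: D/Q × S = 35,640/258 × $40 = $5,525.58
Holding:  Q/2 × H = 258/2 × $42.8 = $5,521.20
Total = $5,525.58 + $5,521.20 = $11,046.78

$11,046.78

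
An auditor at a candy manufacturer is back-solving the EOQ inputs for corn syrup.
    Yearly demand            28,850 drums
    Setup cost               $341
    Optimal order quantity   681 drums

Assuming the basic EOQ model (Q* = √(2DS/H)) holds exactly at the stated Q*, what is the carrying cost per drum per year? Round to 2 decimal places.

$42.43

Since Q* = (2DS/H)^½, squaring gives Q*²·H = 2DS.
H = 2DS / Q² = 2 × 28,850 × 341 / 681² = 42.4264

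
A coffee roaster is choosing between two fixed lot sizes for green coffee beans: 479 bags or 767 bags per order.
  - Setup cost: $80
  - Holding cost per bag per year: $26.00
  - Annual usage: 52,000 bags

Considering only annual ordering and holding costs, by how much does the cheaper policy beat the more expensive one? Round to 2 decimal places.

For each Q, cost = (D/Q)·S + (Q/2)·H.
TC(479) = (52,000/479)×80 + (479/2)×26 = $14,911.76
TC(767) = (52,000/767)×80 + (767/2)×26 = $15,394.73
Cheaper: Q = 479.  Difference = $482.97

$482.97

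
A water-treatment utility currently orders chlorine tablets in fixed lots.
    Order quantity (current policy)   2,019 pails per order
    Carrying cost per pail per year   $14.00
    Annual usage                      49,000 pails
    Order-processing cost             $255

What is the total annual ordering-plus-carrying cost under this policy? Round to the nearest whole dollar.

Orders/yr = 49,000/2,019 = 24.269; ordering cost = 24.269 × $255 = $6,188.71
Average inventory = 2,019/2 = 1009.5; holding cost = 1009.5 × $14 = $14,133.00
Total = $6,188.71 + $14,133.00 = $20,321.71

$20,322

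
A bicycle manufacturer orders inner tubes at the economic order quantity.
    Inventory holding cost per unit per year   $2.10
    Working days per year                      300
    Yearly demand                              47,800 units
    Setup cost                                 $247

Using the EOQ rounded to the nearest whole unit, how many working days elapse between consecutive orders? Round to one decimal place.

EOQ = √(2DS/H) = √(2 × 47,800 × 247 / 2.1)
    = √(11,244,380.95) ≈ 3,353.26 → Q = 3,353 units
Days between orders = 300 / (D/Q) = 300 / 14.256 ≈ 21.044

21.0 days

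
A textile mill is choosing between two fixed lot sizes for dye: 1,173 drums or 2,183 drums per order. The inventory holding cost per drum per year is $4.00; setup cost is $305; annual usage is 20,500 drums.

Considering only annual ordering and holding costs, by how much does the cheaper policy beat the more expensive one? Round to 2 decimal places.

For each Q, cost = (D/Q)·S + (Q/2)·H.
TC(1,173) = (20,500/1,173)×305 + (1,173/2)×4 = $7,676.35
TC(2,183) = (20,500/2,183)×305 + (2,183/2)×4 = $7,230.18
|ΔTC| = |$7,676.35 − $7,230.18| = $446.17

$446.17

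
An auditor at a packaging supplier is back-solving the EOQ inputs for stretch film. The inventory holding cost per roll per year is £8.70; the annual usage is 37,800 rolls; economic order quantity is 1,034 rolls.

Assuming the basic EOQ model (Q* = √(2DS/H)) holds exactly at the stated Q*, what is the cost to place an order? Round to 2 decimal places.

£123.04

EOQ relation: Q² = 2DS/H, so rearrange for the unknown.
S = Q²H / (2D) = 1,034² × 8.7 / (2 × 37,800) = 123.0378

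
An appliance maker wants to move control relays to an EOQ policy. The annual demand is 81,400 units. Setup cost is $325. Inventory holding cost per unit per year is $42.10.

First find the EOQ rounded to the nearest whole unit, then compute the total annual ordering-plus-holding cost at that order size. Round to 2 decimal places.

Optimal lot size Q* = (2 × 81,400 × $325 / $42.1)^½ ≈ 1,121.06 → Q = 1,121 units
Ordering: D/Q × S = 81,400/1,121 × $325 = $23,599.46
Holding:  Q/2 × H = 1,121/2 × $42.1 = $23,597.05
Total = $23,599.46 + $23,597.05 = $47,196.51

$47,196.51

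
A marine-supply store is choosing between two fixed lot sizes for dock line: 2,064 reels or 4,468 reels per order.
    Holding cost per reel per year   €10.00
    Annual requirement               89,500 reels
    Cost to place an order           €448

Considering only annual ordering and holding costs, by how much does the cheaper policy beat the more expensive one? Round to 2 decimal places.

€1,567.68

TC(Q) = (D/Q)S + (Q/2)H
TC(2,064) = (89,500/2,064)×448 + (2,064/2)×10 = €29,746.36
TC(4,468) = (89,500/4,468)×448 + (4,468/2)×10 = €31,314.04
Lots of 2,064 are cheaper by €1,567.68.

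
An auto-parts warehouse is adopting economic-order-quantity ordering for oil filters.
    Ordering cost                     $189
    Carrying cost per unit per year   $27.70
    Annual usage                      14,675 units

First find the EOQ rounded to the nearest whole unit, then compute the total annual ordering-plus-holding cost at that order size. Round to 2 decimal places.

$12,395.82

Q* = √(2·D·S / H) = √(2·14,675·189 / 27.7) = √200,258.1 ≈ 447.50 → Q = 448 units
Orders/yr = 14,675/448 = 32.757; ordering cost = 32.757 × $189 = $6,191.02
Average inventory = 448/2 = 224; holding cost = 224 × $27.7 = $6,204.80
Total = $6,191.02 + $6,204.80 = $12,395.82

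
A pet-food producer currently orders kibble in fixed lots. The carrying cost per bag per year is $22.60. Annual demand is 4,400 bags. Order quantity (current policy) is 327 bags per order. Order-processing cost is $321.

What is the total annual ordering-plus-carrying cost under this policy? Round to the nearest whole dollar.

Annual ordering cost = (D/Q)·S = (4,400/327) × 321 = $4,319.27
Annual holding cost  = (Q/2)·H = (327/2) × 22.6 = $3,695.10
Total = $4,319.27 + $3,695.10 = $8,014.37

$8,014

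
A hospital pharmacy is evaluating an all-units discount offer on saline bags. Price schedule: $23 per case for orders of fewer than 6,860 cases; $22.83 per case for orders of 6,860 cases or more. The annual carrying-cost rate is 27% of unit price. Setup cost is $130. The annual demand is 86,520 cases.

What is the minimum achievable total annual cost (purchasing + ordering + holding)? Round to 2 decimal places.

H₁ = 27%×$23 = $6.2100;  H₂ = 27%×$22.83 = $6.1641
EOQ₁ = √(2×86,520×130/6.2100) = 1,903.26  (< 6,860, feasible at tier 1)
EOQ₂ = √(2×86,520×130/6.1641) = 1,910.34  (< 6,860 → use Q = 6,860 at tier-2 price)
TC(tier 1 (EOQ₁), Q≈1,903.3) = $2,001,779.27
TC(tier 2, Q≈6,860.0) = $1,998,034.05
Minimum at tier 2: $1,998,034.05

$1,998,034.05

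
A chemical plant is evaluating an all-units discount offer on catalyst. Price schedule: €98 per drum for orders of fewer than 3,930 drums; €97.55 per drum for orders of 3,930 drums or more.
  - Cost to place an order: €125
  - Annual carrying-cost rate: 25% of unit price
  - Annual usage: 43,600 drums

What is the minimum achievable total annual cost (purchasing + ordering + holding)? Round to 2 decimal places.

H₁ = 25%×€98 = €24.5000;  H₂ = 25%×€97.55 = €24.3875
EOQ₁ = √(2×43,600×125/24.5000) = 667.01  (< 3,930, feasible at tier 1)
EOQ₂ = √(2×43,600×125/24.3875) = 668.54  (< 3,930 → use Q = 3,930 at tier-2 price)
TC(tier 1 (EOQ₁), Q≈667.0) = €4,289,141.66
TC(tier 2, Q≈3,930.0) = €4,302,488.21
Minimum at tier 1 (EOQ₁): €4,289,141.66

€4,289,141.66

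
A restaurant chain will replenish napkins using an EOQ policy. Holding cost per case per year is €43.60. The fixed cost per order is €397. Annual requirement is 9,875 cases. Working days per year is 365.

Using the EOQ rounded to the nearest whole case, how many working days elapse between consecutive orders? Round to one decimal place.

15.7 days

Optimal lot size Q* = (2 × 9,875 × €397 / €43.6)^½ ≈ 424.07 → Q = 424 cases
Cycle time = (working days × Q)/D = (365 × 424) / 9,875 = 15.672 days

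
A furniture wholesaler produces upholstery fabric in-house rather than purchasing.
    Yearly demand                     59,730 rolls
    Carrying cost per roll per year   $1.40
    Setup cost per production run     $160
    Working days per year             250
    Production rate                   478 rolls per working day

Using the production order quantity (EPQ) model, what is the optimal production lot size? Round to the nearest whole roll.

5,225 rolls

d = 59,730/250 = 238.9200 rolls/day;  effective holding cost H(1 − d/p) = 1.4·(1 − 238.9200/478) = 0.70023
Q* = √(2DS / H_eff) = √(2·59,730·160 / 0.70023) ≈ 5,224.56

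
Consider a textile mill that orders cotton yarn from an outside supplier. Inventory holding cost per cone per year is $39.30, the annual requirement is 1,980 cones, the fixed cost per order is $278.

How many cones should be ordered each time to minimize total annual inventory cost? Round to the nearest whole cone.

167 cones

2DS/H = 2·1,980·278/39.3 = 28,012.21
EOQ = √28,012.21 ≈ 167.37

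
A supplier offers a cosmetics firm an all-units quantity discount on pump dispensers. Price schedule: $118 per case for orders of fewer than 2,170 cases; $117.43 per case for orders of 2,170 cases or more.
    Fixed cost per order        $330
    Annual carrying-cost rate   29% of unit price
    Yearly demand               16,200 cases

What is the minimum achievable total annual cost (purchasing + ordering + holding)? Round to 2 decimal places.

$1,930,728.00

H₁ = 29%×$118 = $34.2200;  H₂ = 29%×$117.43 = $34.0547
EOQ₁ = √(2×16,200×330/34.2200) = 558.97  (< 2,170, feasible at tier 1)
EOQ₂ = √(2×16,200×330/34.0547) = 560.33  (< 2,170 → use Q = 2,170 at tier-2 price)
TC(tier 1 (EOQ₁), Q≈559.0) = $1,930,728.00
TC(tier 2, Q≈2,170.0) = $1,941,778.94
Minimum at tier 1 (EOQ₁): $1,930,728.00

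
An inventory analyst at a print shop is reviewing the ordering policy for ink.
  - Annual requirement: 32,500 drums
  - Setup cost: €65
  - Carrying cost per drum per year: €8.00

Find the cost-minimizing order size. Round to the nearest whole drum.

727 drums

EOQ = √(2DS/H) = √(2 × 32,500 × 65 / 8)
    = √(528,125.00) ≈ 726.72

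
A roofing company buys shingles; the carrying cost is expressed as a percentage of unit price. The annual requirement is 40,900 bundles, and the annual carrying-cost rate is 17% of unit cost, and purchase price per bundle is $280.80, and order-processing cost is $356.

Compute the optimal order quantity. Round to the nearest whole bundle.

781 bundles

H = i·C = 0.17 × $280.8 = $47.7360 per bundle-year
Q* = √(2·D·S / H) = √(2·40,900·356 / 47.736) = √610,038.5 ≈ 781.05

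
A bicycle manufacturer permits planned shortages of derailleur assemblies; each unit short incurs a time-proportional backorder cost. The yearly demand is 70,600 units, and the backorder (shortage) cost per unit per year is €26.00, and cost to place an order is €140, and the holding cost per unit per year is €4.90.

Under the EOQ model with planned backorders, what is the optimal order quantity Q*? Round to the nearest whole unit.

2,190 units

Basic EOQ = √(2·70,600·140/4.9) = 2,008.553
Backorder adjustment √((H+b)/b) = √((4.9+26)/26) = 1.0902
Q* = 2,008.553 × 1.0902 ≈ 2,189.66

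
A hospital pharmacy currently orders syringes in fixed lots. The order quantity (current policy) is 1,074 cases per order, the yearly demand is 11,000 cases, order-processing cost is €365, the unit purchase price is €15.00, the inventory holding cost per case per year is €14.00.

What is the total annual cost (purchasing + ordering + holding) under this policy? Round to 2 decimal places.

Ordering: D/Q × S = 11,000/1,074 × €365 = €3,738.36
Holding:  Q/2 × H = 1,074/2 × €14 = €7,518.00
Purchase cost = D·C = 11,000 × 15 = €165,000.00
Total = €3,738.36 + €7,518.00 + €165,000.00 = €176,256.36

€176,256.36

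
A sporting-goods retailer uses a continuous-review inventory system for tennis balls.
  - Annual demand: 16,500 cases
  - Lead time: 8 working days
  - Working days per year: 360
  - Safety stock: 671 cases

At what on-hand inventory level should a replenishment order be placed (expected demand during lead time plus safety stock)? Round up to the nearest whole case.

Daily demand d = 16,500 / 360 = 45.833 cases/day
Demand during lead time = 45.833 × 8 = 366.67
Reorder point = 366.67 + 671 = 1,037.67 → round up

1,038 cases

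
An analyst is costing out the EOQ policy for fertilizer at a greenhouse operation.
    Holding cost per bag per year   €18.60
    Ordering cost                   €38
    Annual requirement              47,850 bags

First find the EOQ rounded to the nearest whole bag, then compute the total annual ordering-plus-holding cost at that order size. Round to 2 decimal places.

€8,224.40

Optimal lot size Q* = (2 × 47,850 × €38 / €18.6)^½ ≈ 442.17 → Q = 442 bags
Orders/yr = 47,850/442 = 108.258; ordering cost = 108.258 × €38 = €4,113.80
Average inventory = 442/2 = 221; holding cost = 221 × €18.6 = €4,110.60
Total = €4,113.80 + €4,110.60 = €8,224.40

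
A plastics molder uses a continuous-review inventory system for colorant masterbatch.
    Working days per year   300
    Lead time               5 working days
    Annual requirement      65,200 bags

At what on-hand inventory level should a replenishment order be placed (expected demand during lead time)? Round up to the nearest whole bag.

Daily demand d = 65,200 / 300 = 217.333 bags/day
Demand during lead time = 217.333 × 5 = 1,086.67
Reorder point = 1,086.67 → round up

1,087 bags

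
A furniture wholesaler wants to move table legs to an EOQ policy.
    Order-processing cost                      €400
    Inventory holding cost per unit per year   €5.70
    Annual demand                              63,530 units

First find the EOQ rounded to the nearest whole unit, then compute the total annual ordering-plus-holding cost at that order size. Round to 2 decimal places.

€17,020.48

EOQ = √(2DS/H) = √(2 × 63,530 × 400 / 5.7)
    = √(8,916,491.23) ≈ 2,986.05 → Q = 2,986 units
Annual ordering cost = (D/Q)·S = (63,530/2,986) × 400 = €8,510.38
Annual holding cost  = (Q/2)·H = (2,986/2) × 5.7 = €8,510.10
Total = €8,510.38 + €8,510.10 = €17,020.48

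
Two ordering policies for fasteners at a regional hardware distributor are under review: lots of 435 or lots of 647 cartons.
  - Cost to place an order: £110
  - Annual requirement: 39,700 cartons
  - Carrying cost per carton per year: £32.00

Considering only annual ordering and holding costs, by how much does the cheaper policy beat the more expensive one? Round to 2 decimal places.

£102.53

For each Q, cost = (D/Q)·S + (Q/2)·H.
TC(435) = (39,700/435)×110 + (435/2)×32 = £16,999.08
TC(647) = (39,700/647)×110 + (647/2)×32 = £17,101.61
|ΔTC| = |£16,999.08 − £17,101.61| = £102.53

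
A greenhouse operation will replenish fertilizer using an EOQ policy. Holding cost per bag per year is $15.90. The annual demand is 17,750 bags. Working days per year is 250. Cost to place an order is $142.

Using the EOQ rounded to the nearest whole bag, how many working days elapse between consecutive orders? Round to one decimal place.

EOQ = √(2DS/H) = √(2 × 17,750 × 142 / 15.9)
    = √(317,044.03) ≈ 563.07 → Q = 563 bags
Cycle time = (working days × Q)/D = (250 × 563) / 17,750 = 7.930 days

7.9 days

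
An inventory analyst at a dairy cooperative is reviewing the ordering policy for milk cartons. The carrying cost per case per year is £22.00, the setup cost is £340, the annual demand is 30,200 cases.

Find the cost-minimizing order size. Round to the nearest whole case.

966 cases

Optimal lot size Q* = (2 × 30,200 × £340 / £22)^½ ≈ 966.15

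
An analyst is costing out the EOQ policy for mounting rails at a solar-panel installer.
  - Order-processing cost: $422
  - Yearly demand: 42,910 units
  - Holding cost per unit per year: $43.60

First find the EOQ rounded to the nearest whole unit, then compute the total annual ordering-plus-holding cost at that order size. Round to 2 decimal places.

$39,736.88

Q* = √(2·D·S / H) = √(2·42,910·422 / 43.6) = √830,643.1 ≈ 911.40 → Q = 911 units
Annual ordering cost = (D/Q)·S = (42,910/911) × 422 = $19,877.08
Annual holding cost  = (Q/2)·H = (911/2) × 43.6 = $19,859.80
Total = $19,877.08 + $19,859.80 = $39,736.88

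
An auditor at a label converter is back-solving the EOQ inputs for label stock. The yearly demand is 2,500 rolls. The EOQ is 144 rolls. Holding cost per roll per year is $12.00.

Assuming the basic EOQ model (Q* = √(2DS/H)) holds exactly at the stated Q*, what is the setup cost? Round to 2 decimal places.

$49.77

EOQ relation: Q² = 2DS/H, so rearrange for the unknown.
S = Q²H / (2D) = 144² × 12 / (2 × 2,500) = 49.7664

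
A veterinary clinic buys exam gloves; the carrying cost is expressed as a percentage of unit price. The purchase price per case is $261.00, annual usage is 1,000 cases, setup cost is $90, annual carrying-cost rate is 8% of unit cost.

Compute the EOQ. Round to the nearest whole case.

93 cases

Holding cost per case per year: H = 8% × $261 = $20.8800
Optimal lot size Q* = (2 × 1,000 × $90 / $20.88)^½ ≈ 92.85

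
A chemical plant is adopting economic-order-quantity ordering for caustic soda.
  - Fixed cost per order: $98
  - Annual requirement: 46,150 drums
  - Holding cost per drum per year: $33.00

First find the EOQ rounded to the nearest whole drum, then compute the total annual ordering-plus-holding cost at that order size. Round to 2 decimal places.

$17,277.11

Q* = √(2·D·S / H) = √(2·46,150·98 / 33) = √274,103.0 ≈ 523.55 → Q = 524 drums
Orders/yr = 46,150/524 = 88.073; ordering cost = 88.073 × $98 = $8,631.11
Average inventory = 524/2 = 262; holding cost = 262 × $33 = $8,646.00
Total = $8,631.11 + $8,646.00 = $17,277.11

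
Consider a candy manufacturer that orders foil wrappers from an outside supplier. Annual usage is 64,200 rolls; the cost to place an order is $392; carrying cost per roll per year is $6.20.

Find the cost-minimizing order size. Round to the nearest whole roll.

2,849 rolls

Q* = √(2·D·S / H) = √(2·64,200·392 / 6.2) = √8,118,193.5 ≈ 2,849.24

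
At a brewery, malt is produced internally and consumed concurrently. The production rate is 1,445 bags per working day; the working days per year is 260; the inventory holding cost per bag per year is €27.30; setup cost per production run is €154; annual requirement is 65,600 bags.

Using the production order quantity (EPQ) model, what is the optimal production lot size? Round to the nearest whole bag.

947 bags

d = 65,600/260 = 252.3077 bags/day;  effective holding cost H(1 − d/p) = 27.3·(1 − 252.3077/1445) = 22.53322
Q* = √(2DS / H_eff) = √(2·65,600·154 / 22.53322) ≈ 946.93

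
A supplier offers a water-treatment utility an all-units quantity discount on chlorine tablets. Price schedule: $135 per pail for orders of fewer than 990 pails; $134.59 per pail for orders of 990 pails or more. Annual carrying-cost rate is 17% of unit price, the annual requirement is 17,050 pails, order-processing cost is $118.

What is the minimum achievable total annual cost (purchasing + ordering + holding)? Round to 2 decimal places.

H₁ = 17%×$135 = $22.9500;  H₂ = 17%×$134.59 = $22.8803
EOQ₁ = √(2×17,050×118/22.9500) = 418.72  (< 990, feasible at tier 1)
EOQ₂ = √(2×17,050×118/22.8803) = 419.36  (< 990 → use Q = 990 at tier-2 price)
TC(tier 1 (EOQ₁), Q≈418.7) = $2,311,359.69
TC(tier 2, Q≈990.0) = $2,308,117.47
Minimum at tier 2: $2,308,117.47

$2,308,117.47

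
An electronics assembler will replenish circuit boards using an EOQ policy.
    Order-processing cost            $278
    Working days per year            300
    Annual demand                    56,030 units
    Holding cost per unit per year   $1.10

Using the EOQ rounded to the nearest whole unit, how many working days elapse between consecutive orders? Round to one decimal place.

28.5 days

EOQ = √(2DS/H) = √(2 × 56,030 × 278 / 1.1)
    = √(28,320,618.18) ≈ 5,321.71 → Q = 5,322 units
T = Q/D × 300 days = 5,322/56,030 × 300 = 28.495 days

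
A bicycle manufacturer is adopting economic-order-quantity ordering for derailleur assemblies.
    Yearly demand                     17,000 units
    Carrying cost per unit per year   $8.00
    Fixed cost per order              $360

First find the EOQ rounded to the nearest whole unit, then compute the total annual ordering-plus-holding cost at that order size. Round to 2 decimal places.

EOQ = √(2DS/H) = √(2 × 17,000 × 360 / 8)
    = √(1,530,000.00) ≈ 1,236.93 → Q = 1,237 units
Annual ordering cost = (D/Q)·S = (17,000/1,237) × 360 = $4,947.45
Annual holding cost  = (Q/2)·H = (1,237/2) × 8 = $4,948.00
Total = $4,947.45 + $4,948.00 = $9,895.45

$9,895.45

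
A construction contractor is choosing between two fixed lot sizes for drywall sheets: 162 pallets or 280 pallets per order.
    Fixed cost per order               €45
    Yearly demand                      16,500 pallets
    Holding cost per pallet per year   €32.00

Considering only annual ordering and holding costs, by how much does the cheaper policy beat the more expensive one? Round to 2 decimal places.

€43.55

TC(Q) = (D/Q)S + (Q/2)H
TC(162) = (16,500/162)×45 + (162/2)×32 = €7,175.33
TC(280) = (16,500/280)×45 + (280/2)×32 = €7,131.79
Lots of 280 are cheaper by €43.55.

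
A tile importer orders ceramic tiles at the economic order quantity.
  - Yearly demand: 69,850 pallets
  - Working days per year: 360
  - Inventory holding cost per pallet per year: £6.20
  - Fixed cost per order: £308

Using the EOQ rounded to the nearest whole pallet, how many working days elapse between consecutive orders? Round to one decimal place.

2DS/H = 2·69,850·308/6.2 = 6,939,935.48
EOQ = √6,939,935.48 ≈ 2,634.38 → Q = 2,634 pallets
Cycle time = (working days × Q)/D = (360 × 2,634) / 69,850 = 13.575 days

13.6 days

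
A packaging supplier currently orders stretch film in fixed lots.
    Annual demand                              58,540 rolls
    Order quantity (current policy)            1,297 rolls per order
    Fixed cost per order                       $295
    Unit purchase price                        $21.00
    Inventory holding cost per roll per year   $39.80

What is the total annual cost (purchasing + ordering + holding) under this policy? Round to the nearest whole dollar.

Ordering: D/Q × S = 58,540/1,297 × $295 = $13,314.80
Holding:  Q/2 × H = 1,297/2 × $39.8 = $25,810.30
Purchase cost = D·C = 58,540 × 21 = $1,229,340.00
Total = $13,314.80 + $25,810.30 + $1,229,340.00 = $1,268,465.10

$1,268,465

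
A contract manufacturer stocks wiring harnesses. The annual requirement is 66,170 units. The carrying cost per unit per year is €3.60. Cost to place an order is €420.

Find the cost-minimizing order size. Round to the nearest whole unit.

EOQ = √(2DS/H) = √(2 × 66,170 × 420 / 3.6)
    = √(15,439,666.67) ≈ 3,929.33

3,929 units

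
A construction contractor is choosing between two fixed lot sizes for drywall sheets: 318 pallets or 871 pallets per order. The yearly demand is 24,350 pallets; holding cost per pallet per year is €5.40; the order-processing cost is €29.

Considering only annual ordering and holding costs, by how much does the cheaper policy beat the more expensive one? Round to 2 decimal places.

€83.24

Annual cost at Q: ordering D·S/Q plus holding Q·H/2.
TC(318) = (24,350/318)×29 + (318/2)×5.4 = €3,079.20
TC(871) = (24,350/871)×29 + (871/2)×5.4 = €3,162.43
Lots of 318 are cheaper by €83.24.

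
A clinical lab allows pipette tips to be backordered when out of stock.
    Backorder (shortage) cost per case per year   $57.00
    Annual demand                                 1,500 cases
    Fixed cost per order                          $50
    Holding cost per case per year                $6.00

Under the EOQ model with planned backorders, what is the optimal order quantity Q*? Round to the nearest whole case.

166 cases

Q* = √(2DS/H) · √((H + b)/b)
   = √(2 × 1,500 × 50 / 6) · √((6 + 57) / 57)
   = 158.114 × 1.0513 ≈ 166.23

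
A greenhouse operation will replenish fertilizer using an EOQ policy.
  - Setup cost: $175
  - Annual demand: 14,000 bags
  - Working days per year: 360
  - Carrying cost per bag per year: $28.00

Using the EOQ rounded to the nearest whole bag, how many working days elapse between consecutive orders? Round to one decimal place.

Q* = √(2·D·S / H) = √(2·14,000·175 / 28) = √175,000.0 ≈ 418.33 → Q = 418 bags
T = Q/D × 360 days = 418/14,000 × 360 = 10.749 days

10.7 days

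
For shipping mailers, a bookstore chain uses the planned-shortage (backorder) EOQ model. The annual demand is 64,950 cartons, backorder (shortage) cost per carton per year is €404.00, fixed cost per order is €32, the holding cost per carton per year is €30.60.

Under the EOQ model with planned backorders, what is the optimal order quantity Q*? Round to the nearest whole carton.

382 cartons

Q* = √(2DS/H) · √((H + b)/b)
   = √(2 × 64,950 × 32 / 30.6) · √((30.6 + 404) / 404)
   = 368.569 × 1.0372 ≈ 382.27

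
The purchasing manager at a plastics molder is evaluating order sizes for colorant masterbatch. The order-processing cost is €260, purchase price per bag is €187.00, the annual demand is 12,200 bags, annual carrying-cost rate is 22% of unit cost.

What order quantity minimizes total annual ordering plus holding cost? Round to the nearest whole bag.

H = i·C = 0.22 × €187 = €41.1400 per bag-year
Q* = √(2·D·S / H) = √(2·12,200·260 / 41.14) = √154,205.2 ≈ 392.69

393 bags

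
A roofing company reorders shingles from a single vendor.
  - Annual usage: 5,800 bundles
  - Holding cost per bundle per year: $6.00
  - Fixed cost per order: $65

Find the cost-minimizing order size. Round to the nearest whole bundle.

354 bundles

Q* = √(2·D·S / H) = √(2·5,800·65 / 6) = √125,666.7 ≈ 354.49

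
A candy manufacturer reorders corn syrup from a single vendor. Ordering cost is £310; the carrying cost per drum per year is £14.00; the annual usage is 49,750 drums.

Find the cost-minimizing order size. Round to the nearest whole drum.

Q* = √(2·D·S / H) = √(2·49,750·310 / 14) = √2,203,214.3 ≈ 1,484.32

1,484 drums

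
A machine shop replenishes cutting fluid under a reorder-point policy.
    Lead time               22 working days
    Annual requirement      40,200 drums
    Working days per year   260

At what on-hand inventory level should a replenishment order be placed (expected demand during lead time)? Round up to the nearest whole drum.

3,402 drums

Daily demand d = 40,200 / 260 = 154.615 drums/day
Demand during lead time = 154.615 × 22 = 3,401.54
Reorder point = 3,401.54 → round up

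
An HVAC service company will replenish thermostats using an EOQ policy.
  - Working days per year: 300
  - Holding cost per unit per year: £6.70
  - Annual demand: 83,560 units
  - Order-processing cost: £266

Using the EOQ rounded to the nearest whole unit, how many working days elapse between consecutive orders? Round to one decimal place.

9.2 days

EOQ = √(2DS/H) = √(2 × 83,560 × 266 / 6.7)
    = √(6,634,913.43) ≈ 2,575.83 → Q = 2,576 units
Cycle time = (working days × Q)/D = (300 × 2,576) / 83,560 = 9.248 days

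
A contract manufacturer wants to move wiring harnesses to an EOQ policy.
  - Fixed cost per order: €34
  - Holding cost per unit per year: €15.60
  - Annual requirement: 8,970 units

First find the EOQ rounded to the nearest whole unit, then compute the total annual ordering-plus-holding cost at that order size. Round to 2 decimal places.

Q* = √(2·D·S / H) = √(2·8,970·34 / 15.6) = √39,100.0 ≈ 197.74 → Q = 198 units
Ordering: D/Q × S = 8,970/198 × €34 = €1,540.30
Holding:  Q/2 × H = 198/2 × €15.6 = €1,544.40
Total = €1,540.30 + €1,544.40 = €3,084.70

€3,084.70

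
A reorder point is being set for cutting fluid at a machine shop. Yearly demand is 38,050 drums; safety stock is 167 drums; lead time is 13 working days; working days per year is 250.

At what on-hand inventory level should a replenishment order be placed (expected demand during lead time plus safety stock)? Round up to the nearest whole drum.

2,146 drums

Daily demand d = 38,050 / 250 = 152.200 drums/day
Demand during lead time = 152.200 × 13 = 1,978.60
Reorder point = 1,978.60 + 167 = 2,145.60 → round up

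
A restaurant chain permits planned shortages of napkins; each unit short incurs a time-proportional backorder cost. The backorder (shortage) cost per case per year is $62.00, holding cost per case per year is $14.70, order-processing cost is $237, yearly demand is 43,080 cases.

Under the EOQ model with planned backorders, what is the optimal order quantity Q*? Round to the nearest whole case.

1,311 cases

Q* = √(2DS/H) · √((H + b)/b)
   = √(2 × 43,080 × 237 / 14.7) · √((14.7 + 62) / 62)
   = 1,178.605 × 1.1122 ≈ 1,310.90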